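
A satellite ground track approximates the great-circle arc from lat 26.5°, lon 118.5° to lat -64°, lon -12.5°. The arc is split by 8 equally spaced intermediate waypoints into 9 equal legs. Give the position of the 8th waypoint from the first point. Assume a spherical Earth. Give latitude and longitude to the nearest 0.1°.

≈ lat -66.7°, lon 22.3°

Write both endpoints as unit vectors p₁, p₂ with components (cos φ cos λ, cos φ sin λ, sin φ).
The central angle between the endpoints is δ = arccos(p₁·p₂) ≈ 2.290 rad (131.2°).
Interpolate at f = 8/9 with slerp weights a = sin((1−f)δ)/sin δ ≈ 0.334, b = sin(fδ)/sin δ ≈ 1.188.
p = a·p₁ + b·p₂ ≈ (0.366, 0.150, -0.919); φ = arcsin(p_z) ≈ -66.71°, λ = atan2(p_y, p_x) ≈ 22.34°.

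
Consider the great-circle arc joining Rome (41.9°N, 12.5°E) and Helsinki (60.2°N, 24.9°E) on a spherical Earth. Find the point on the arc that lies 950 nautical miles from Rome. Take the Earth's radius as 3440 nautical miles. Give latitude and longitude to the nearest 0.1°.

≈ 56.6°N, 21.5°E

Write both endpoints as unit vectors p₁, p₂ with components (cos φ cos λ, cos φ sin λ, sin φ).
The central angle between the endpoints is δ = arccos(p₁·p₂) ≈ 0.346 rad (19.8°). The total great-circle distance is δ·R ≈ 0.346 × 3440 ≈ 1190 nmi, so the target fraction is f = 950/1190 ≈ 0.799.
Interpolate at f ≈ 0.799 with slerp weights a = sin((1−f)δ)/sin δ ≈ 0.205, b = sin(fδ)/sin δ ≈ 0.804.
p = a·p₁ + b·p₂ ≈ (0.512, 0.201, 0.835); φ = arcsin(p_z) ≈ 56.63°, λ = atan2(p_y, p_x) ≈ 21.48°.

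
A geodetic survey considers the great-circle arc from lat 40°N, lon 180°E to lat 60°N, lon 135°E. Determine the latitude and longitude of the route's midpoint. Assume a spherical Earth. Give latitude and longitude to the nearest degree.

≈ lat 52°N, lon 162°E

Convert each endpoint to a unit vector on the sphere (x = cos φ cos λ, y = cos φ sin λ, z = sin φ).
The central angle between the endpoints is δ = arccos(p₁·p₂) ≈ 0.596 rad (34.2°).
Interpolate at f = 1/2 with slerp weights a = sin((1−f)δ)/sin δ ≈ 0.523, b = sin(fδ)/sin δ ≈ 0.523.
p = a·p₁ + b·p₂ ≈ (-0.586, 0.185, 0.789); φ = arcsin(p_z) ≈ 52.11°, λ = atan2(p_y, p_x) ≈ 162.47°.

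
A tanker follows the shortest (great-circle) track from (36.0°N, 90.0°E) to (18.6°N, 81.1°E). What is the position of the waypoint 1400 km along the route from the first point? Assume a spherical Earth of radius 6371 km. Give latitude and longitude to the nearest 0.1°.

Write both endpoints as unit vectors p₁, p₂ with components (cos φ cos λ, cos φ sin λ, sin φ).
The central angle between the endpoints is δ = arccos(p₁·p₂) ≈ 0.333 rad (19.1°). The total great-circle distance is δ·R ≈ 0.333 × 6371 ≈ 2123 km, so the target fraction is f = 1400/2123 ≈ 0.660.
Interpolate at f ≈ 0.660 with slerp weights a = sin((1−f)δ)/sin δ ≈ 0.346, b = sin(fδ)/sin δ ≈ 0.667.
p = a·p₁ + b·p₂ ≈ (0.098, 0.904, 0.416); φ = arcsin(p_z) ≈ 24.58°, λ = atan2(p_y, p_x) ≈ 83.83°.

≈ (24.6°N, 83.8°E)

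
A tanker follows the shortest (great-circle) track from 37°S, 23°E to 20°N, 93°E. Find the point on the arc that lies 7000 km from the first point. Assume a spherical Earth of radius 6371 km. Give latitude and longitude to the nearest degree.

≈ 3°N, 75°E

The haversine formula gives a central angle δ ≈ 1.520 rad (87.1°) between the endpoints. The total great-circle distance is δ·R ≈ 1.520 × 6371 ≈ 9683 km, so the target fraction is f = 7000/9683 ≈ 0.723.
Interpolate at f ≈ 0.723 with slerp weights a = sin((1−f)δ)/sin δ ≈ 0.409, b = sin(fδ)/sin δ ≈ 0.892.
p = a·p₁ + b·p₂ ≈ (0.257, 0.965, 0.059); φ = arcsin(p_z) ≈ 3.36°, λ = atan2(p_y, p_x) ≈ 75.08°.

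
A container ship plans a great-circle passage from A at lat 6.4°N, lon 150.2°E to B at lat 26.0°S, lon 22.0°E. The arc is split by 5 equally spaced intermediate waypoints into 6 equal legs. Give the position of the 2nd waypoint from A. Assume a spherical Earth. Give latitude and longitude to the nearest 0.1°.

≈ lat 13.3°S, lon 112.5°E

From cos δ = sin φ₁ sin φ₂ + cos φ₁ cos φ₂ cos Δλ, the central angle is δ ≈ 2.216 rad (127.0°).
Interpolate at f = 2/6 with slerp weights a = sin((1−f)δ)/sin δ ≈ 1.246, b = sin(fδ)/sin δ ≈ 0.843.
p = a·p₁ + b·p₂ ≈ (-0.372, 0.899, -0.230); φ = arcsin(p_z) ≈ -13.32°, λ = atan2(p_y, p_x) ≈ 112.50°.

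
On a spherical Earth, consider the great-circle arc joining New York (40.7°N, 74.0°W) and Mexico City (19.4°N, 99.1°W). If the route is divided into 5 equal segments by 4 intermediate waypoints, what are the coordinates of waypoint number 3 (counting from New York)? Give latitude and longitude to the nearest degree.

≈ 28°N, 90°W

From cos δ = sin φ₁ sin φ₂ + cos φ₁ cos φ₂ cos Δλ, the central angle is δ ≈ 0.527 rad (30.2°).
Interpolate at f = 3/5 with slerp weights a = sin((1−f)δ)/sin δ ≈ 0.416, b = sin(fδ)/sin δ ≈ 0.618.
p = a·p₁ + b·p₂ ≈ (-0.005, -0.879, 0.477); φ = arcsin(p_z) ≈ 28.47°, λ = atan2(p_y, p_x) ≈ -90.35°.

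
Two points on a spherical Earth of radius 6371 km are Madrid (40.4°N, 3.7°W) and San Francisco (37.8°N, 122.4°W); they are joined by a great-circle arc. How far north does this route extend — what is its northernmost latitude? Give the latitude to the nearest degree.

The great circle lies in the plane with unit normal n̂ = (p₁ × p₂)/|p₁ × p₂|.
Here n̂_z ≈ -0.531; the vertex latitude is φ_max = arccos|n̂_z| ≈ 57.9°.

≈ 58°N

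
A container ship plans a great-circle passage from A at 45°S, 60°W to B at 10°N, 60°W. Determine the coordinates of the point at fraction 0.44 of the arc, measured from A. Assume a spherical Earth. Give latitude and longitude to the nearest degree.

≈ 21°S, 60°W

From cos δ = sin φ₁ sin φ₂ + cos φ₁ cos φ₂ cos Δλ, the central angle is δ ≈ 0.960 rad (55.0°).
Interpolate at f = 0.44 with slerp weights a = sin((1−f)δ)/sin δ ≈ 0.625, b = sin(fδ)/sin δ ≈ 0.500.
p = a·p₁ + b·p₂ ≈ (0.467, -0.810, -0.355); φ = arcsin(p_z) ≈ -20.80°, λ = atan2(p_y, p_x) ≈ -60.00°.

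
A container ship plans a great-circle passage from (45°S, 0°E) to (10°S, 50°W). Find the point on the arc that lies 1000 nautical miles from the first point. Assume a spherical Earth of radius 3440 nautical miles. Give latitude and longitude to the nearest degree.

Write both endpoints as unit vectors p₁, p₂ with components (cos φ cos λ, cos φ sin λ, sin φ).
The central angle between the endpoints is δ = arccos(p₁·p₂) ≈ 0.964 rad (55.2°). The total great-circle distance is δ·R ≈ 0.964 × 3440 ≈ 3315 nmi, so the target fraction is f = 1000/3315 ≈ 0.302.
Interpolate at f ≈ 0.302 with slerp weights a = sin((1−f)δ)/sin δ ≈ 0.759, b = sin(fδ)/sin δ ≈ 0.349.
p = a·p₁ + b·p₂ ≈ (0.758, -0.263, -0.597); φ = arcsin(p_z) ≈ -36.68°, λ = atan2(p_y, p_x) ≈ -19.16°.

≈ (37°S, 19°W)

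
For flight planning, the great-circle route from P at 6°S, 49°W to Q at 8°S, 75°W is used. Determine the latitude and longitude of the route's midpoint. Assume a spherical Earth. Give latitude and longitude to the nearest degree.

Convert each endpoint to a unit vector on the sphere (x = cos φ cos λ, y = cos φ sin λ, z = sin φ).
The central angle between the endpoints is δ = arccos(p₁·p₂) ≈ 0.452 rad (25.9°).
Interpolate at f = 1/2 with slerp weights a = sin((1−f)δ)/sin δ ≈ 0.513, b = sin(fδ)/sin δ ≈ 0.513.
p = a·p₁ + b·p₂ ≈ (0.466, -0.876, -0.125); φ = arcsin(p_z) ≈ -7.18°, λ = atan2(p_y, p_x) ≈ -61.97°.

≈ 7°S, 62°W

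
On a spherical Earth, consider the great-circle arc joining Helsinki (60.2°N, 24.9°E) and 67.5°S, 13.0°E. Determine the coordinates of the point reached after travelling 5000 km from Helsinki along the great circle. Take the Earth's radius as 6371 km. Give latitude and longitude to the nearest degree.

Convert each endpoint to a unit vector on the sphere (x = cos φ cos λ, y = cos φ sin λ, z = sin φ).
The central angle between the endpoints is δ = arccos(p₁·p₂) ≈ 2.234 rad (128.0°). The total great-circle distance is δ·R ≈ 2.234 × 6371 ≈ 14233 km, so the target fraction is f = 5000/14233 ≈ 0.351.
Interpolate at f ≈ 0.351 with slerp weights a = sin((1−f)δ)/sin δ ≈ 1.260, b = sin(fδ)/sin δ ≈ 0.897.
p = a·p₁ + b·p₂ ≈ (0.902, 0.341, 0.265); φ = arcsin(p_z) ≈ 15.34°, λ = atan2(p_y, p_x) ≈ 20.69°.

≈ 15°N, 21°E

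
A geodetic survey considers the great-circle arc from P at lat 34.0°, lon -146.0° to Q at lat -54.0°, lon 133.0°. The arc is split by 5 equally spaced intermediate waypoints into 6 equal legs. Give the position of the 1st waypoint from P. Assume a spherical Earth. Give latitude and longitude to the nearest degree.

Write both endpoints as unit vectors p₁, p₂ with components (cos φ cos λ, cos φ sin λ, sin φ).
The central angle between the endpoints is δ = arccos(p₁·p₂) ≈ 1.956 rad (112.1°).
Interpolate at f = 1/6 with slerp weights a = sin((1−f)δ)/sin δ ≈ 1.077, b = sin(fδ)/sin δ ≈ 0.346.
p = a·p₁ + b·p₂ ≈ (-0.879, -0.351, 0.323); φ = arcsin(p_z) ≈ 18.83°, λ = atan2(p_y, p_x) ≈ -158.24°.

≈ lat 19°, lon -158°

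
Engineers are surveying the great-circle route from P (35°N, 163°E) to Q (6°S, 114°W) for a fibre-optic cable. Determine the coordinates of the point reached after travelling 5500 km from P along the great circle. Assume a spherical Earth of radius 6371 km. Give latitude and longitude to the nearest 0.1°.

≈ (16.0°N, 145.6°W)

From cos δ = sin φ₁ sin φ₂ + cos φ₁ cos φ₂ cos Δλ, the central angle is δ ≈ 1.531 rad (87.7°). The total great-circle distance is δ·R ≈ 1.531 × 6371 ≈ 9757 km, so the target fraction is f = 5500/9757 ≈ 0.564.
Interpolate at f ≈ 0.564 with slerp weights a = sin((1−f)δ)/sin δ ≈ 0.620, b = sin(fδ)/sin δ ≈ 0.761.
p = a·p₁ + b·p₂ ≈ (-0.793, -0.543, 0.276); φ = arcsin(p_z) ≈ 16.03°, λ = atan2(p_y, p_x) ≈ -145.64°.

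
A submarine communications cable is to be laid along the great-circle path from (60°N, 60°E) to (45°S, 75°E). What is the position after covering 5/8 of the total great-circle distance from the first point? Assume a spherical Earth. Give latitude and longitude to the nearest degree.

≈ (6°S, 70°E)

From cos δ = sin φ₁ sin φ₂ + cos φ₁ cos φ₂ cos Δλ, the central angle is δ ≈ 1.845 rad (105.7°).
Interpolate at f = 5/8 with slerp weights a = sin((1−f)δ)/sin δ ≈ 0.663, b = sin(fδ)/sin δ ≈ 0.950.
p = a·p₁ + b·p₂ ≈ (0.339, 0.936, -0.097); φ = arcsin(p_z) ≈ -5.59°, λ = atan2(p_y, p_x) ≈ 70.06°.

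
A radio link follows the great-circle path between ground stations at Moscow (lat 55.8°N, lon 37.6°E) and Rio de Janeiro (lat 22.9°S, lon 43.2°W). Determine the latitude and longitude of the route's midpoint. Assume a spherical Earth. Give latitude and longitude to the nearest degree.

≈ lat 21°N, lon 14°W

The haversine formula gives a central angle δ ≈ 1.812 rad (103.8°) between the endpoints.
Interpolate at f = 1/2 with slerp weights a = sin((1−f)δ)/sin δ ≈ 0.811, b = sin(fδ)/sin δ ≈ 0.811.
p = a·p₁ + b·p₂ ≈ (0.905, -0.233, 0.355); φ = arcsin(p_z) ≈ 20.79°, λ = atan2(p_y, p_x) ≈ -14.44°.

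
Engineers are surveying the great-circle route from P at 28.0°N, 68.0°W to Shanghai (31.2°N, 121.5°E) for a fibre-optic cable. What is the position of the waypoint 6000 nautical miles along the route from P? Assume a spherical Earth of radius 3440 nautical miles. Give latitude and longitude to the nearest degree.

Convert each endpoint to a unit vector on the sphere (x = cos φ cos λ, y = cos φ sin λ, z = sin φ).
The central angle between the endpoints is δ = arccos(p₁·p₂) ≈ 2.096 rad (120.1°). The total great-circle distance is δ·R ≈ 2.096 × 3440 ≈ 7211 nmi, so the target fraction is f = 6000/7211 ≈ 0.832.
Interpolate at f ≈ 0.832 with slerp weights a = sin((1−f)δ)/sin δ ≈ 0.399, b = sin(fδ)/sin δ ≈ 1.139.
p = a·p₁ + b·p₂ ≈ (-0.377, 0.504, 0.777); φ = arcsin(p_z) ≈ 50.99°, λ = atan2(p_y, p_x) ≈ 126.80°.

≈ 51°N, 127°E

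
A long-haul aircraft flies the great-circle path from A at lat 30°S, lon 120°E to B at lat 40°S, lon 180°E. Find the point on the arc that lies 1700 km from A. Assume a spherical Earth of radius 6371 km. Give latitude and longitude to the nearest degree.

The haversine formula gives a central angle δ ≈ 0.859 rad (49.2°) between the endpoints. The total great-circle distance is δ·R ≈ 0.859 × 6371 ≈ 5473 km, so the target fraction is f = 1700/5473 ≈ 0.311.
Interpolate at f ≈ 0.311 with slerp weights a = sin((1−f)δ)/sin δ ≈ 0.737, b = sin(fδ)/sin δ ≈ 0.348.
p = a·p₁ + b·p₂ ≈ (-0.586, 0.553, -0.592); φ = arcsin(p_z) ≈ -36.33°, λ = atan2(p_y, p_x) ≈ 136.66°.

≈ lat 36°S, lon 137°E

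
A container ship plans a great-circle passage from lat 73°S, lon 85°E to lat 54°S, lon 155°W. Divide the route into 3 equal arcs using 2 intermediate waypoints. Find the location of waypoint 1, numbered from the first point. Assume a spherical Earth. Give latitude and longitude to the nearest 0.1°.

Convert each endpoint to a unit vector on the sphere (x = cos φ cos λ, y = cos φ sin λ, z = sin φ).
The central angle between the endpoints is δ = arccos(p₁·p₂) ≈ 0.812 rad (46.5°).
Interpolate at f = 1/3 with slerp weights a = sin((1−f)δ)/sin δ ≈ 0.710, b = sin(fδ)/sin δ ≈ 0.368.
p = a·p₁ + b·p₂ ≈ (-0.178, 0.115, -0.977); φ = arcsin(p_z) ≈ -77.75°, λ = atan2(p_y, p_x) ≈ 147.10°.

≈ lat 77.7°S, lon 147.1°E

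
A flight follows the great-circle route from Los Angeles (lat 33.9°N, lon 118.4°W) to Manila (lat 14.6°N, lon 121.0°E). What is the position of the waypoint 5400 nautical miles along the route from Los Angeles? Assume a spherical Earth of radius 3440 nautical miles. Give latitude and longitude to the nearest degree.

≈ lat 25°N, lon 134°E

Write both endpoints as unit vectors p₁, p₂ with components (cos φ cos λ, cos φ sin λ, sin φ).
The central angle between the endpoints is δ = arccos(p₁·p₂) ≈ 1.842 rad (105.6°). The total great-circle distance is δ·R ≈ 1.842 × 3440 ≈ 6338 nmi, so the target fraction is f = 5400/6338 ≈ 0.852.
Interpolate at f ≈ 0.852 with slerp weights a = sin((1−f)δ)/sin δ ≈ 0.280, b = sin(fδ)/sin δ ≈ 1.038.
p = a·p₁ + b·p₂ ≈ (-0.628, 0.657, 0.418); φ = arcsin(p_z) ≈ 24.68°, λ = atan2(p_y, p_x) ≈ 133.70°.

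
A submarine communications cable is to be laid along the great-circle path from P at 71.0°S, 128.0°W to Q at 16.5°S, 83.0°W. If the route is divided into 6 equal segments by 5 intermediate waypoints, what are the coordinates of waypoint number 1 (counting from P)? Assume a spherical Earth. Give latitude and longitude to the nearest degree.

≈ 63°S, 110°W

The haversine formula gives a central angle δ ≈ 1.060 rad (60.7°) between the endpoints.
Interpolate at f = 1/6 with slerp weights a = sin((1−f)δ)/sin δ ≈ 0.886, b = sin(fδ)/sin δ ≈ 0.201.
p = a·p₁ + b·p₂ ≈ (-0.154, -0.419, -0.895); φ = arcsin(p_z) ≈ -63.49°, λ = atan2(p_y, p_x) ≈ -110.19°.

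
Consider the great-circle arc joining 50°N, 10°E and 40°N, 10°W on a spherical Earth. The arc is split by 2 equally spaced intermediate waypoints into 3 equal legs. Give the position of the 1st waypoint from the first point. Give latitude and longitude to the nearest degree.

≈ 47°N, 3°E

The haversine formula gives a central angle δ ≈ 0.301 rad (17.2°) between the endpoints.
Interpolate at f = 1/3 with slerp weights a = sin((1−f)δ)/sin δ ≈ 0.672, b = sin(fδ)/sin δ ≈ 0.338.
p = a·p₁ + b·p₂ ≈ (0.680, 0.030, 0.732); φ = arcsin(p_z) ≈ 47.07°, λ = atan2(p_y, p_x) ≈ 2.53°.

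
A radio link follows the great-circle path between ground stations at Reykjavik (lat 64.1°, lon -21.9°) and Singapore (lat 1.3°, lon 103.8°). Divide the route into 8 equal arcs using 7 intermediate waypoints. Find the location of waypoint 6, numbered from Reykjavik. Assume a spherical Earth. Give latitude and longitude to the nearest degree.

Convert each endpoint to a unit vector on the sphere (x = cos φ cos λ, y = cos φ sin λ, z = sin φ).
The central angle between the endpoints is δ = arccos(p₁·p₂) ≈ 1.807 rad (103.6°).
Interpolate at f = 6/8 with slerp weights a = sin((1−f)δ)/sin δ ≈ 0.449, b = sin(fδ)/sin δ ≈ 1.005.
p = a·p₁ + b·p₂ ≈ (-0.058, 0.902, 0.427); φ = arcsin(p_z) ≈ 25.27°, λ = atan2(p_y, p_x) ≈ 93.65°.

≈ lat 25°, lon 94°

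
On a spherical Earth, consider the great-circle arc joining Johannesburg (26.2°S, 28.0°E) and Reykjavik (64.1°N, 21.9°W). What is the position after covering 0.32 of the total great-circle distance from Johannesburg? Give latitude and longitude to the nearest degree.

Convert each endpoint to a unit vector on the sphere (x = cos φ cos λ, y = cos φ sin λ, z = sin φ).
The central angle between the endpoints is δ = arccos(p₁·p₂) ≈ 1.716 rad (98.3°).
Interpolate at f = 0.32 with slerp weights a = sin((1−f)δ)/sin δ ≈ 0.929, b = sin(fδ)/sin δ ≈ 0.527.
p = a·p₁ + b·p₂ ≈ (0.950, 0.306, 0.064); φ = arcsin(p_z) ≈ 3.68°, λ = atan2(p_y, p_x) ≈ 17.83°.

≈ 4°N, 18°E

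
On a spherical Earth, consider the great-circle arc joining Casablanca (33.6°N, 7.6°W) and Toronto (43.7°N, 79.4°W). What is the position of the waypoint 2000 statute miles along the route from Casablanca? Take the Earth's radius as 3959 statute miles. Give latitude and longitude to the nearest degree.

≈ (45°N, 42°W)

Write both endpoints as unit vectors p₁, p₂ with components (cos φ cos λ, cos φ sin λ, sin φ).
The central angle between the endpoints is δ = arccos(p₁·p₂) ≈ 0.964 rad (55.2°). The total great-circle distance is δ·R ≈ 0.964 × 3959 ≈ 3816 mi, so the target fraction is f = 2000/3816 ≈ 0.524.
Interpolate at f ≈ 0.524 with slerp weights a = sin((1−f)δ)/sin δ ≈ 0.539, b = sin(fδ)/sin δ ≈ 0.589.
p = a·p₁ + b·p₂ ≈ (0.523, -0.478, 0.705); φ = arcsin(p_z) ≈ 44.86°, λ = atan2(p_y, p_x) ≈ -42.41°.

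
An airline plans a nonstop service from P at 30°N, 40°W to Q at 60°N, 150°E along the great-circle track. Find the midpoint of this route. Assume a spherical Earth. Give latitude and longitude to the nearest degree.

Convert each endpoint to a unit vector on the sphere (x = cos φ cos λ, y = cos φ sin λ, z = sin φ).
The central angle between the endpoints is δ = arccos(p₁·p₂) ≈ 1.564 rad (89.6°).
Interpolate at f = 1/2 with slerp weights a = sin((1−f)δ)/sin δ ≈ 0.705, b = sin(fδ)/sin δ ≈ 0.705.
p = a·p₁ + b·p₂ ≈ (0.162, -0.216, 0.963); φ = arcsin(p_z) ≈ 74.32°, λ = atan2(p_y, p_x) ≈ -53.08°.

≈ 74°N, 53°W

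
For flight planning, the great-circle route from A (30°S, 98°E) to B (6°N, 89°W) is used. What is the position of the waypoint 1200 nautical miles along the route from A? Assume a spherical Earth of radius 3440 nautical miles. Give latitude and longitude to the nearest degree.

Convert each endpoint to a unit vector on the sphere (x = cos φ cos λ, y = cos φ sin λ, z = sin φ).
The central angle between the endpoints is δ = arccos(p₁·p₂) ≈ 2.707 rad (155.1°). The total great-circle distance is δ·R ≈ 2.707 × 3440 ≈ 9313 nmi, so the target fraction is f = 1200/9313 ≈ 0.129.
Interpolate at f ≈ 0.129 with slerp weights a = sin((1−f)δ)/sin δ ≈ 1.677, b = sin(fδ)/sin δ ≈ 0.812.
p = a·p₁ + b·p₂ ≈ (-0.188, 0.630, -0.753); φ = arcsin(p_z) ≈ -48.88°, λ = atan2(p_y, p_x) ≈ 106.61°.

≈ (49°S, 107°E)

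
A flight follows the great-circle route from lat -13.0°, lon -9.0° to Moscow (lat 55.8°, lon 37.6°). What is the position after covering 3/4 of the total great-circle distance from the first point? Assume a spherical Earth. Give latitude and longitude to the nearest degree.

Convert each endpoint to a unit vector on the sphere (x = cos φ cos λ, y = cos φ sin λ, z = sin φ).
The central angle between the endpoints is δ = arccos(p₁·p₂) ≈ 1.379 rad (79.0°).
Interpolate at f = 3/4 with slerp weights a = sin((1−f)δ)/sin δ ≈ 0.344, b = sin(fδ)/sin δ ≈ 0.876.
p = a·p₁ + b·p₂ ≈ (0.721, 0.248, 0.647); φ = arcsin(p_z) ≈ 40.30°, λ = atan2(p_y, p_x) ≈ 18.96°.

≈ lat 40°, lon 19°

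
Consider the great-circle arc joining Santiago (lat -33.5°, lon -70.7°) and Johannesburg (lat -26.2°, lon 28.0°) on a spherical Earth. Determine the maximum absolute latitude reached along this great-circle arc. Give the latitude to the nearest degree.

≈ -42°

The great circle lies in the plane with unit normal n̂ = (p₁ × p₂)/|p₁ × p₂|.
Here n̂_z ≈ +0.746; the vertex latitude is φ_max = arccos|n̂_z| ≈ 41.8°.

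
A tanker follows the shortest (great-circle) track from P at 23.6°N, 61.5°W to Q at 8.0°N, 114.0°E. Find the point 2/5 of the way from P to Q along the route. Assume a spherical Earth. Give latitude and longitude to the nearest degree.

≈ 80°N, 17°W

Write both endpoints as unit vectors p₁, p₂ with components (cos φ cos λ, cos φ sin λ, sin φ).
The central angle between the endpoints is δ = arccos(p₁·p₂) ≈ 2.585 rad (148.1°).
Interpolate at f = 2/5 with slerp weights a = sin((1−f)δ)/sin δ ≈ 1.892, b = sin(fδ)/sin δ ≈ 1.626.
p = a·p₁ + b·p₂ ≈ (0.172, -0.053, 0.984); φ = arcsin(p_z) ≈ 79.62°, λ = atan2(p_y, p_x) ≈ -16.97°.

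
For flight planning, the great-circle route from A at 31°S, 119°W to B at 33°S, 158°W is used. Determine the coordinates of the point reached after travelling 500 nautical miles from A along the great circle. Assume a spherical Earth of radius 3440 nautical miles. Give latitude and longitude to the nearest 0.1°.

Write both endpoints as unit vectors p₁, p₂ with components (cos φ cos λ, cos φ sin λ, sin φ).
The central angle between the endpoints is δ = arccos(p₁·p₂) ≈ 0.575 rad (32.9°). The total great-circle distance is δ·R ≈ 0.575 × 3440 ≈ 1978 nmi, so the target fraction is f = 500/1978 ≈ 0.253.
Interpolate at f ≈ 0.253 with slerp weights a = sin((1−f)δ)/sin δ ≈ 0.766, b = sin(fδ)/sin δ ≈ 0.266.
p = a·p₁ + b·p₂ ≈ (-0.525, -0.658, -0.540); φ = arcsin(p_z) ≈ -32.65°, λ = atan2(p_y, p_x) ≈ -128.61°.

≈ 32.7°S, 128.6°W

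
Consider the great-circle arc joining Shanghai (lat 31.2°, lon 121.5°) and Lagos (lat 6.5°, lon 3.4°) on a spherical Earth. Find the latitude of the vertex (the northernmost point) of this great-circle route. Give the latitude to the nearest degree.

≈ 37°

The great circle lies in the plane with unit normal n̂ = (p₁ × p₂)/|p₁ × p₂|.
Here n̂_z ≈ -0.798; the vertex latitude is φ_max = arccos|n̂_z| ≈ 37.1°.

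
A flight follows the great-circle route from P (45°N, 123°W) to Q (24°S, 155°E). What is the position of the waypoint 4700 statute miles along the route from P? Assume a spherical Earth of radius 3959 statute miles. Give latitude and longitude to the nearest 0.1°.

≈ (0.7°N, 178.1°E)

The haversine formula gives a central angle δ ≈ 1.770 rad (101.4°) between the endpoints. The total great-circle distance is δ·R ≈ 1.770 × 3959 ≈ 7007 mi, so the target fraction is f = 4700/7007 ≈ 0.671.
Interpolate at f ≈ 0.671 with slerp weights a = sin((1−f)δ)/sin δ ≈ 0.561, b = sin(fδ)/sin δ ≈ 0.946.
p = a·p₁ + b·p₂ ≈ (-0.999, 0.032, 0.012); φ = arcsin(p_z) ≈ 0.70°, λ = atan2(p_y, p_x) ≈ 178.15°.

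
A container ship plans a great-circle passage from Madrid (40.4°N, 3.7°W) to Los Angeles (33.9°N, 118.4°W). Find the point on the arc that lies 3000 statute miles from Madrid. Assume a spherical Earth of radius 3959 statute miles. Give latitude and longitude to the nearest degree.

The haversine formula gives a central angle δ ≈ 1.473 rad (84.4°) between the endpoints. The total great-circle distance is δ·R ≈ 1.473 × 3959 ≈ 5833 mi, so the target fraction is f = 3000/5833 ≈ 0.514.
Interpolate at f ≈ 0.514 with slerp weights a = sin((1−f)δ)/sin δ ≈ 0.659, b = sin(fδ)/sin δ ≈ 0.691.
p = a·p₁ + b·p₂ ≈ (0.228, -0.537, 0.812); φ = arcsin(p_z) ≈ 54.33°, λ = atan2(p_y, p_x) ≈ -66.95°.

≈ 54°N, 67°W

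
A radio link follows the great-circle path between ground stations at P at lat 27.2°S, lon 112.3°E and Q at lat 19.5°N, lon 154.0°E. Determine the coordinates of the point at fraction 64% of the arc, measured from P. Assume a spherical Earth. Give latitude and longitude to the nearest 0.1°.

From cos δ = sin φ₁ sin φ₂ + cos φ₁ cos φ₂ cos Δλ, the central angle is δ ≈ 1.078 rad (61.7°).
Interpolate at f = 0.64 with slerp weights a = sin((1−f)δ)/sin δ ≈ 0.429, b = sin(fδ)/sin δ ≈ 0.722.
p = a·p₁ + b·p₂ ≈ (-0.757, 0.652, 0.045); φ = arcsin(p_z) ≈ 2.57°, λ = atan2(p_y, p_x) ≈ 139.26°.

≈ lat 2.6°N, lon 139.3°E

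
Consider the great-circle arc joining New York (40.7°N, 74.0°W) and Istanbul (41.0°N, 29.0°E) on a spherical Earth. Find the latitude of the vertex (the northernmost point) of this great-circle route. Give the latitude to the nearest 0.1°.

The great circle lies in the plane with unit normal n̂ = (p₁ × p₂)/|p₁ × p₂|.
Here n̂_z ≈ +0.584; the vertex latitude is φ_max = arccos|n̂_z| ≈ 54.2°.
Check via Clairaut: cos φ_max = |cos φ₁| · sin C = cos(40.7°)·sin(50.4°) ≈ 0.584, again giving ≈ 54.2°.

≈ 54.2°N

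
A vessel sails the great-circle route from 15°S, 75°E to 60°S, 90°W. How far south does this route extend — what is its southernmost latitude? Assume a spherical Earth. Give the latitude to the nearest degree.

≈ 83°S

The great circle lies in the plane with unit normal n̂ = (p₁ × p₂)/|p₁ × p₂|.
Here n̂_z ≈ -0.129; the vertex latitude is φ_max = arccos|n̂_z| ≈ 82.6°.
Check via Clairaut: cos φ_max = |cos φ₁| · sin C = cos(15.0°)·sin(172.3°) ≈ 0.129, again giving ≈ 82.6°.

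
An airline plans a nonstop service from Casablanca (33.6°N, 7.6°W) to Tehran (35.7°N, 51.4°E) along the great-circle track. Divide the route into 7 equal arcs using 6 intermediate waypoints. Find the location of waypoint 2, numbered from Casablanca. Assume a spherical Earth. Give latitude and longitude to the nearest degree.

≈ 37°N, 9°E

Convert each endpoint to a unit vector on the sphere (x = cos φ cos λ, y = cos φ sin λ, z = sin φ).
The central angle between the endpoints is δ = arccos(p₁·p₂) ≈ 0.835 rad (47.8°).
Interpolate at f = 2/7 with slerp weights a = sin((1−f)δ)/sin δ ≈ 0.758, b = sin(fδ)/sin δ ≈ 0.319.
p = a·p₁ + b·p₂ ≈ (0.787, 0.119, 0.605); φ = arcsin(p_z) ≈ 37.25°, λ = atan2(p_y, p_x) ≈ 8.59°.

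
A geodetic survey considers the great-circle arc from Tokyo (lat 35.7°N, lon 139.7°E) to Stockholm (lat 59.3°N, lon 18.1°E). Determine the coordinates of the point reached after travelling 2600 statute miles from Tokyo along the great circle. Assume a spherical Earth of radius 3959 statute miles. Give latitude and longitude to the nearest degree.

≈ lat 65°N, lon 99°E

Write both endpoints as unit vectors p₁, p₂ with components (cos φ cos λ, cos φ sin λ, sin φ).
The central angle between the endpoints is δ = arccos(p₁·p₂) ≈ 1.282 rad (73.5°). The total great-circle distance is δ·R ≈ 1.282 × 3959 ≈ 5077 mi, so the target fraction is f = 2600/5077 ≈ 0.512.
Interpolate at f ≈ 0.512 with slerp weights a = sin((1−f)δ)/sin δ ≈ 0.611, b = sin(fδ)/sin δ ≈ 0.637.
p = a·p₁ + b·p₂ ≈ (-0.069, 0.422, 0.904); φ = arcsin(p_z) ≈ 64.69°, λ = atan2(p_y, p_x) ≈ 99.32°.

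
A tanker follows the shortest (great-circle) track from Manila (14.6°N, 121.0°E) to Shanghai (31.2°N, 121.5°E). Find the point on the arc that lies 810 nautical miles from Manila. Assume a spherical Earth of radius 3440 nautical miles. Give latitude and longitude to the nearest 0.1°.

≈ 28.1°N, 121.4°E

Convert each endpoint to a unit vector on the sphere (x = cos φ cos λ, y = cos φ sin λ, z = sin φ).
The central angle between the endpoints is δ = arccos(p₁·p₂) ≈ 0.290 rad (16.6°). The total great-circle distance is δ·R ≈ 0.290 × 3440 ≈ 997 nmi, so the target fraction is f = 810/997 ≈ 0.812.
Interpolate at f ≈ 0.812 with slerp weights a = sin((1−f)δ)/sin δ ≈ 0.190, b = sin(fδ)/sin δ ≈ 0.816.
p = a·p₁ + b·p₂ ≈ (-0.460, 0.753, 0.471); φ = arcsin(p_z) ≈ 28.09°, λ = atan2(p_y, p_x) ≈ 121.40°.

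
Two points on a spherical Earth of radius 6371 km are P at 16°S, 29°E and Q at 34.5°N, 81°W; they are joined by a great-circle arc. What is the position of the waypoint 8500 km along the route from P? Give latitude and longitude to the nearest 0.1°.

≈ 24.7°N, 37.4°W

From cos δ = sin φ₁ sin φ₂ + cos φ₁ cos φ₂ cos Δλ, the central angle is δ ≈ 2.012 rad (115.3°). The total great-circle distance is δ·R ≈ 2.012 × 6371 ≈ 12819 km, so the target fraction is f = 8500/12819 ≈ 0.663.
Interpolate at f ≈ 0.663 with slerp weights a = sin((1−f)δ)/sin δ ≈ 0.694, b = sin(fδ)/sin δ ≈ 1.075.
p = a·p₁ + b·p₂ ≈ (0.722, -0.552, 0.418); φ = arcsin(p_z) ≈ 24.69°, λ = atan2(p_y, p_x) ≈ -37.40°.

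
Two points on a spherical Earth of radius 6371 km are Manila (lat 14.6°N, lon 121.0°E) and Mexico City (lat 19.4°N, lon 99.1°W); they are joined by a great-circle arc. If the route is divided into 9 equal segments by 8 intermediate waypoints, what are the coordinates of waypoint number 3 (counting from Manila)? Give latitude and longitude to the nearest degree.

Convert each endpoint to a unit vector on the sphere (x = cos φ cos λ, y = cos φ sin λ, z = sin φ).
The central angle between the endpoints is δ = arccos(p₁·p₂) ≈ 2.233 rad (127.9°).
Interpolate at f = 3/9 with slerp weights a = sin((1−f)δ)/sin δ ≈ 1.263, b = sin(fδ)/sin δ ≈ 0.859.
p = a·p₁ + b·p₂ ≈ (-0.758, 0.248, 0.604); φ = arcsin(p_z) ≈ 37.13°, λ = atan2(p_y, p_x) ≈ 161.86°.

≈ lat 37°N, lon 162°E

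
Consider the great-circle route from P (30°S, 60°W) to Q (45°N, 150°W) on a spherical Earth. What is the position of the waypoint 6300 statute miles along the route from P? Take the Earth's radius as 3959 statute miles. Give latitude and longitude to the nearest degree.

≈ (35°N, 128°W)

Convert each endpoint to a unit vector on the sphere (x = cos φ cos λ, y = cos φ sin λ, z = sin φ).
The central angle between the endpoints is δ = arccos(p₁·p₂) ≈ 1.932 rad (110.7°). The total great-circle distance is δ·R ≈ 1.932 × 3959 ≈ 7649 mi, so the target fraction is f = 6300/7649 ≈ 0.824.
Interpolate at f ≈ 0.824 with slerp weights a = sin((1−f)δ)/sin δ ≈ 0.357, b = sin(fδ)/sin δ ≈ 1.069.
p = a·p₁ + b·p₂ ≈ (-0.500, -0.646, 0.577); φ = arcsin(p_z) ≈ 35.25°, λ = atan2(p_y, p_x) ≈ -127.73°.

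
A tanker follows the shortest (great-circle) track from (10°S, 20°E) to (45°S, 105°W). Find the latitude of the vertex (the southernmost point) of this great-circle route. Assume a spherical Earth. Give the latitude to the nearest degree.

The great circle lies in the plane with unit normal n̂ = (p₁ × p₂)/|p₁ × p₂|.
Here n̂_z ≈ -0.594; the vertex latitude is φ_max = arccos|n̂_z| ≈ 53.6°.
Check via Clairaut: cos φ_max = |cos φ₁| · sin C = cos(10.0°)·sin(142.9°) ≈ 0.594, again giving ≈ 53.6°.

≈ 54°S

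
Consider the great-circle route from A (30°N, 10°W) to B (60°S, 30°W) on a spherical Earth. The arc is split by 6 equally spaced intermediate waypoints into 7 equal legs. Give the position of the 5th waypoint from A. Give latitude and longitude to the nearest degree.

Write both endpoints as unit vectors p₁, p₂ with components (cos φ cos λ, cos φ sin λ, sin φ).
The central angle between the endpoints is δ = arccos(p₁·p₂) ≈ 1.597 rad (91.5°).
Interpolate at f = 5/7 with slerp weights a = sin((1−f)δ)/sin δ ≈ 0.441, b = sin(fδ)/sin δ ≈ 0.909.
p = a·p₁ + b·p₂ ≈ (0.770, -0.294, -0.567); φ = arcsin(p_z) ≈ -34.54°, λ = atan2(p_y, p_x) ≈ -20.88°.

≈ (35°S, 21°W)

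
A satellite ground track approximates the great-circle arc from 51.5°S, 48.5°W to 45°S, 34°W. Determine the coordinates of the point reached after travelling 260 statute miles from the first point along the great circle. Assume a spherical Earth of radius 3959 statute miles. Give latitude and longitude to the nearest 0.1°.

≈ 49.6°S, 43.4°W

The haversine formula gives a central angle δ ≈ 0.203 rad (11.6°) between the endpoints. The total great-circle distance is δ·R ≈ 0.203 × 3959 ≈ 802 mi, so the target fraction is f = 260/802 ≈ 0.324.
Interpolate at f ≈ 0.324 with slerp weights a = sin((1−f)δ)/sin δ ≈ 0.678, b = sin(fδ)/sin δ ≈ 0.326.
p = a·p₁ + b·p₂ ≈ (0.471, -0.445, -0.762); φ = arcsin(p_z) ≈ -49.60°, λ = atan2(p_y, p_x) ≈ -43.39°.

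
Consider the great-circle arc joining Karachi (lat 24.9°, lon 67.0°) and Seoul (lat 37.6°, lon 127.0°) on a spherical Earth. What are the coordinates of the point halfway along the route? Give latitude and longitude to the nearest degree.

Convert each endpoint to a unit vector on the sphere (x = cos φ cos λ, y = cos φ sin λ, z = sin φ).
The central angle between the endpoints is δ = arccos(p₁·p₂) ≈ 0.907 rad (52.0°).
Interpolate at f = 1/2 with slerp weights a = sin((1−f)δ)/sin δ ≈ 0.556, b = sin(fδ)/sin δ ≈ 0.556.
p = a·p₁ + b·p₂ ≈ (-0.068, 0.816, 0.574); φ = arcsin(p_z) ≈ 35.00°, λ = atan2(p_y, p_x) ≈ 94.77°.

≈ lat 35°, lon 95°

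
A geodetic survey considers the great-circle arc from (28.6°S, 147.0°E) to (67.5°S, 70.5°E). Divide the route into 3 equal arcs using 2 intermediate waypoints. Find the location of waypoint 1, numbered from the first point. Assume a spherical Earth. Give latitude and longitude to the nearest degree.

The haversine formula gives a central angle δ ≈ 1.023 rad (58.6°) between the endpoints.
Interpolate at f = 1/3 with slerp weights a = sin((1−f)δ)/sin δ ≈ 0.738, b = sin(fδ)/sin δ ≈ 0.392.
p = a·p₁ + b·p₂ ≈ (-0.494, 0.494, -0.715); φ = arcsin(p_z) ≈ -45.68°, λ = atan2(p_y, p_x) ≈ 134.96°.

≈ (46°S, 135°E)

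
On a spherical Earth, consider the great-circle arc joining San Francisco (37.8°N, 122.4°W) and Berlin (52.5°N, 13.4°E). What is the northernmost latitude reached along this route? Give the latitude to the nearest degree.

The great circle lies in the plane with unit normal n̂ = (p₁ × p₂)/|p₁ × p₂|.
Here n̂_z ≈ +0.339; the vertex latitude is φ_max = arccos|n̂_z| ≈ 70.2°.
Check via Clairaut: cos φ_max = |cos φ₁| · sin C = cos(37.8°)·sin(25.4°) ≈ 0.339, again giving ≈ 70.2°.

≈ 70°N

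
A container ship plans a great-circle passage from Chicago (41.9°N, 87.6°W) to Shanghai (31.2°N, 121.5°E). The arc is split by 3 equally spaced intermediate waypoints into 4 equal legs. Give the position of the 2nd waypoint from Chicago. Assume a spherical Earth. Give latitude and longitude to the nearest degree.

Convert each endpoint to a unit vector on the sphere (x = cos φ cos λ, y = cos φ sin λ, z = sin φ).
The central angle between the endpoints is δ = arccos(p₁·p₂) ≈ 1.783 rad (102.1°).
Interpolate at f = 2/4 with slerp weights a = sin((1−f)δ)/sin δ ≈ 0.796, b = sin(fδ)/sin δ ≈ 0.796.
p = a·p₁ + b·p₂ ≈ (-0.331, -0.011, 0.944); φ = arcsin(p_z) ≈ 70.67°, λ = atan2(p_y, p_x) ≈ -178.02°.

≈ 71°N, 178°W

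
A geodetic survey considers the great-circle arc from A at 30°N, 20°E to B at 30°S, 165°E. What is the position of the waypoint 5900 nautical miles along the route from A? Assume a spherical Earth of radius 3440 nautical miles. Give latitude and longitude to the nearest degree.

≈ 12°S, 113°E

Convert each endpoint to a unit vector on the sphere (x = cos φ cos λ, y = cos φ sin λ, z = sin φ).
The central angle between the endpoints is δ = arccos(p₁·p₂) ≈ 2.615 rad (149.8°). The total great-circle distance is δ·R ≈ 2.615 × 3440 ≈ 8995 nmi, so the target fraction is f = 5900/8995 ≈ 0.656.
Interpolate at f ≈ 0.656 with slerp weights a = sin((1−f)δ)/sin δ ≈ 1.557, b = sin(fδ)/sin δ ≈ 1.968.
p = a·p₁ + b·p₂ ≈ (-0.379, 0.902, -0.205); φ = arcsin(p_z) ≈ -11.85°, λ = atan2(p_y, p_x) ≈ 112.78°.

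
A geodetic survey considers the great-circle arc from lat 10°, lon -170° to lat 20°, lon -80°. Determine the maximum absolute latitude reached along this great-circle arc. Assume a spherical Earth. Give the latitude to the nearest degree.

≈ 22°

The great circle lies in the plane with unit normal n̂ = (p₁ × p₂)/|p₁ × p₂|.
Here n̂_z ≈ +0.927; the vertex latitude is φ_max = arccos|n̂_z| ≈ 22.0°.
Check via Clairaut: cos φ_max = |cos φ₁| · sin C = cos(10.0°)·sin(70.3°) ≈ 0.927, again giving ≈ 22.0°.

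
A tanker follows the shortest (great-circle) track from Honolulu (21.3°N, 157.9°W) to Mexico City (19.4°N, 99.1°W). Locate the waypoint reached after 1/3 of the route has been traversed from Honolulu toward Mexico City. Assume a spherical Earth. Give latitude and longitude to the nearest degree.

≈ (23°N, 138°W)

Convert each endpoint to a unit vector on the sphere (x = cos φ cos λ, y = cos φ sin λ, z = sin φ).
The central angle between the endpoints is δ = arccos(p₁·p₂) ≈ 0.957 rad (54.8°).
Interpolate at f = 1/3 with slerp weights a = sin((1−f)δ)/sin δ ≈ 0.729, b = sin(fδ)/sin δ ≈ 0.384.
p = a·p₁ + b·p₂ ≈ (-0.686, -0.613, 0.392); φ = arcsin(p_z) ≈ 23.09°, λ = atan2(p_y, p_x) ≈ -138.24°.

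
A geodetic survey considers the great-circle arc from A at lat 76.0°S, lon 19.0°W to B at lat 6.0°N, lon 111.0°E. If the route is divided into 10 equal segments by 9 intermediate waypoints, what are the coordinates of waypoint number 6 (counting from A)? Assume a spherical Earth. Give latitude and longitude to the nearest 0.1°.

Write both endpoints as unit vectors p₁, p₂ with components (cos φ cos λ, cos φ sin λ, sin φ).
The central angle between the endpoints is δ = arccos(p₁·p₂) ≈ 1.830 rad (104.8°).
Interpolate at f = 6/10 with slerp weights a = sin((1−f)δ)/sin δ ≈ 0.691, b = sin(fδ)/sin δ ≈ 0.921.
p = a·p₁ + b·p₂ ≈ (-0.170, 0.801, -0.575); φ = arcsin(p_z) ≈ -35.07°, λ = atan2(p_y, p_x) ≈ 101.99°.

≈ lat 35.1°S, lon 102.0°E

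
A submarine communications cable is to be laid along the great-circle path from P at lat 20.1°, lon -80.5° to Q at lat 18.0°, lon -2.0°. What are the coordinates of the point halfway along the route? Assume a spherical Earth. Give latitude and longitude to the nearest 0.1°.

The haversine formula gives a central angle δ ≈ 1.283 rad (73.5°) between the endpoints.
Interpolate at f = 1/2 with slerp weights a = sin((1−f)δ)/sin δ ≈ 0.624, b = sin(fδ)/sin δ ≈ 0.624.
p = a·p₁ + b·p₂ ≈ (0.690, -0.599, 0.407); φ = arcsin(p_z) ≈ 24.03°, λ = atan2(p_y, p_x) ≈ -40.95°.

≈ lat 24.0°, lon -41.0°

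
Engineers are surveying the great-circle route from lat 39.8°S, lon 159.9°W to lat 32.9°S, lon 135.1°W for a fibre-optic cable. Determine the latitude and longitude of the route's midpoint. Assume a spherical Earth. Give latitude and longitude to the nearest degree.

The haversine formula gives a central angle δ ≈ 0.367 rad (21.0°) between the endpoints.
Interpolate at f = 1/2 with slerp weights a = sin((1−f)δ)/sin δ ≈ 0.509, b = sin(fδ)/sin δ ≈ 0.509.
p = a·p₁ + b·p₂ ≈ (-0.669, -0.436, -0.602); φ = arcsin(p_z) ≈ -37.00°, λ = atan2(p_y, p_x) ≈ -146.94°.

≈ lat 37°S, lon 147°W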